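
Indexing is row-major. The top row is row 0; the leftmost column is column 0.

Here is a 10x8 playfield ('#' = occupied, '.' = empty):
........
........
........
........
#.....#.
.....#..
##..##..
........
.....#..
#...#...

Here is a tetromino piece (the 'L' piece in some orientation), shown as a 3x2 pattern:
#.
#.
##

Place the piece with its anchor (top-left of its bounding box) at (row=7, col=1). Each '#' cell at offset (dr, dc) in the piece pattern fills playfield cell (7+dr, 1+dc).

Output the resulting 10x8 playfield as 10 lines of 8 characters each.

Fill (7+0,1+0) = (7,1)
Fill (7+1,1+0) = (8,1)
Fill (7+2,1+0) = (9,1)
Fill (7+2,1+1) = (9,2)

Answer: ........
........
........
........
#.....#.
.....#..
##..##..
.#......
.#...#..
###.#...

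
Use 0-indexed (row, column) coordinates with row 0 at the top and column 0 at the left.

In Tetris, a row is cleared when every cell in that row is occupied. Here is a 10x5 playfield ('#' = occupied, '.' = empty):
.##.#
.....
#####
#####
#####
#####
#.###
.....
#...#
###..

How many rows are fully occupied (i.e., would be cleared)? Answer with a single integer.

Answer: 4

Derivation:
Check each row:
  row 0: 2 empty cells -> not full
  row 1: 5 empty cells -> not full
  row 2: 0 empty cells -> FULL (clear)
  row 3: 0 empty cells -> FULL (clear)
  row 4: 0 empty cells -> FULL (clear)
  row 5: 0 empty cells -> FULL (clear)
  row 6: 1 empty cell -> not full
  row 7: 5 empty cells -> not full
  row 8: 3 empty cells -> not full
  row 9: 2 empty cells -> not full
Total rows cleared: 4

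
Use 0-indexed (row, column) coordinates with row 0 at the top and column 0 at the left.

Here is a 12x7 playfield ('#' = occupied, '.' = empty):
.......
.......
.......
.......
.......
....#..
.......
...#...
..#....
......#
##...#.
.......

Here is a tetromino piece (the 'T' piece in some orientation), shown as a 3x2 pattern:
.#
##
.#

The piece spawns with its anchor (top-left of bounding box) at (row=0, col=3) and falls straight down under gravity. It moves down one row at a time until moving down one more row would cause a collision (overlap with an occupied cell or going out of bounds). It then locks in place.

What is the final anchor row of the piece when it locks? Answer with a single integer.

Answer: 2

Derivation:
Spawn at (row=0, col=3). Try each row:
  row 0: fits
  row 1: fits
  row 2: fits
  row 3: blocked -> lock at row 2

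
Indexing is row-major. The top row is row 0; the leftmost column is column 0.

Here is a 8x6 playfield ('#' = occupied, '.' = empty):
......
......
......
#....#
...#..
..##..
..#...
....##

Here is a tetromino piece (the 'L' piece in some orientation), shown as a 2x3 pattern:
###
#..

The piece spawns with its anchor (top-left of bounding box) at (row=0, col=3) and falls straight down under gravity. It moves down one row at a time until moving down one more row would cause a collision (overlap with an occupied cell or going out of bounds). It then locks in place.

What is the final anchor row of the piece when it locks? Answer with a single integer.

Answer: 2

Derivation:
Spawn at (row=0, col=3). Try each row:
  row 0: fits
  row 1: fits
  row 2: fits
  row 3: blocked -> lock at row 2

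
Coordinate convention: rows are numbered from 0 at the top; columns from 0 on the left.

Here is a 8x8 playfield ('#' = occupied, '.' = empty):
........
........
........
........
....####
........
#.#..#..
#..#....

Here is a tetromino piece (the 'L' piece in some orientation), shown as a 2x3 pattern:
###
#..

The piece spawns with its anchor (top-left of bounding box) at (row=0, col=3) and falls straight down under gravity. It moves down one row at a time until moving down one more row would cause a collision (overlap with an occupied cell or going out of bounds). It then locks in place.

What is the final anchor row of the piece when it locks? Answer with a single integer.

Spawn at (row=0, col=3). Try each row:
  row 0: fits
  row 1: fits
  row 2: fits
  row 3: fits
  row 4: blocked -> lock at row 3

Answer: 3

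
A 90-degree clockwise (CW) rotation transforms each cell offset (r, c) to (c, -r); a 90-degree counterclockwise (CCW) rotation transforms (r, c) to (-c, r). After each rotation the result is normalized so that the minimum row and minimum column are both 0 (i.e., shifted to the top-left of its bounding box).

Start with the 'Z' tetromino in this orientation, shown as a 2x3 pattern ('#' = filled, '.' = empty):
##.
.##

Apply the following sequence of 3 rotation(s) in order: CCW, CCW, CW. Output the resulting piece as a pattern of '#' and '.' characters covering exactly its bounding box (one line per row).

Start:
##.
.##
After rotation 1 (CCW):
.#
##
#.
After rotation 2 (CCW):
##.
.##
After rotation 3 (CW):
.#
##
#.

Answer: .#
##
#.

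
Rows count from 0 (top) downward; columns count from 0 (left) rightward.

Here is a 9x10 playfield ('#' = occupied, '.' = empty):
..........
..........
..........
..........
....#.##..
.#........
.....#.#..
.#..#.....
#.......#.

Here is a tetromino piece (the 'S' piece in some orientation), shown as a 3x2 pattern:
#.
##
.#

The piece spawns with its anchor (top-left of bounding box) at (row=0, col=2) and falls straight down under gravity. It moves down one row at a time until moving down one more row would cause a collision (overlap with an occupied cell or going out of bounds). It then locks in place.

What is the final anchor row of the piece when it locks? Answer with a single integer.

Spawn at (row=0, col=2). Try each row:
  row 0: fits
  row 1: fits
  row 2: fits
  row 3: fits
  row 4: fits
  row 5: fits
  row 6: fits
  row 7: blocked -> lock at row 6

Answer: 6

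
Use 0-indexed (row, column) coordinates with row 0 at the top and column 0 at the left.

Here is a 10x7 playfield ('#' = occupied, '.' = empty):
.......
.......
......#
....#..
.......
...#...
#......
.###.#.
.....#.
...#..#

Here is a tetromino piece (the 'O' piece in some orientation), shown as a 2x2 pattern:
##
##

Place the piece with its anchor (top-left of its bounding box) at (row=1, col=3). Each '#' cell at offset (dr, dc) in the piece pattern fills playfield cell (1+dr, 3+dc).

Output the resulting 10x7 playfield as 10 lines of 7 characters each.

Answer: .......
...##..
...##.#
....#..
.......
...#...
#......
.###.#.
.....#.
...#..#

Derivation:
Fill (1+0,3+0) = (1,3)
Fill (1+0,3+1) = (1,4)
Fill (1+1,3+0) = (2,3)
Fill (1+1,3+1) = (2,4)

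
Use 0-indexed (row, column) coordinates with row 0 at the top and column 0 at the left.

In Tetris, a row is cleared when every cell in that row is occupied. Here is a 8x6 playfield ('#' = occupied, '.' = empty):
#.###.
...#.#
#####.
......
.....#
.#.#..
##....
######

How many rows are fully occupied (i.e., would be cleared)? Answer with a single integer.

Answer: 1

Derivation:
Check each row:
  row 0: 2 empty cells -> not full
  row 1: 4 empty cells -> not full
  row 2: 1 empty cell -> not full
  row 3: 6 empty cells -> not full
  row 4: 5 empty cells -> not full
  row 5: 4 empty cells -> not full
  row 6: 4 empty cells -> not full
  row 7: 0 empty cells -> FULL (clear)
Total rows cleared: 1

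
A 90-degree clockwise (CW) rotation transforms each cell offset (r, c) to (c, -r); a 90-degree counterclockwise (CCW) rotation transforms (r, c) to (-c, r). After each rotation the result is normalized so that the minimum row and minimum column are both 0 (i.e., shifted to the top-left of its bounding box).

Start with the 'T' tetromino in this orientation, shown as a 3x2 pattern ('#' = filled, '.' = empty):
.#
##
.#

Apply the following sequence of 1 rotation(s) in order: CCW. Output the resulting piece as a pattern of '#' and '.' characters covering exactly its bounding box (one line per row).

Answer: ###
.#.

Derivation:
Start:
.#
##
.#
After rotation 1 (CCW):
###
.#.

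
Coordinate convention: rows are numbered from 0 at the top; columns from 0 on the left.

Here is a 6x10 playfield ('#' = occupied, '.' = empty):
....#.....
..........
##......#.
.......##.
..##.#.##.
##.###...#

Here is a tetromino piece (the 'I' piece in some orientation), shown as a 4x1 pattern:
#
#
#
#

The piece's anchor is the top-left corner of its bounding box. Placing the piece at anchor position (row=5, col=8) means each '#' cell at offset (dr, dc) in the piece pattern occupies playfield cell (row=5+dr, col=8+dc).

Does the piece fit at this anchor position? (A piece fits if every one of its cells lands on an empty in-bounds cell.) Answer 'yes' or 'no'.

Check each piece cell at anchor (5, 8):
  offset (0,0) -> (5,8): empty -> OK
  offset (1,0) -> (6,8): out of bounds -> FAIL
  offset (2,0) -> (7,8): out of bounds -> FAIL
  offset (3,0) -> (8,8): out of bounds -> FAIL
All cells valid: no

Answer: no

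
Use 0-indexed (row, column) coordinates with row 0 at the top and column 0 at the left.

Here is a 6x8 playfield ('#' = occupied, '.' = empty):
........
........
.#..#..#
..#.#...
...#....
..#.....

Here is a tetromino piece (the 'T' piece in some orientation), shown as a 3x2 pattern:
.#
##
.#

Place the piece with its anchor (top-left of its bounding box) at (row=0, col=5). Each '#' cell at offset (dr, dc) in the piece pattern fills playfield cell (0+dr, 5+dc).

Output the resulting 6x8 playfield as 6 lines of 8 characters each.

Answer: ......#.
.....##.
.#..#.##
..#.#...
...#....
..#.....

Derivation:
Fill (0+0,5+1) = (0,6)
Fill (0+1,5+0) = (1,5)
Fill (0+1,5+1) = (1,6)
Fill (0+2,5+1) = (2,6)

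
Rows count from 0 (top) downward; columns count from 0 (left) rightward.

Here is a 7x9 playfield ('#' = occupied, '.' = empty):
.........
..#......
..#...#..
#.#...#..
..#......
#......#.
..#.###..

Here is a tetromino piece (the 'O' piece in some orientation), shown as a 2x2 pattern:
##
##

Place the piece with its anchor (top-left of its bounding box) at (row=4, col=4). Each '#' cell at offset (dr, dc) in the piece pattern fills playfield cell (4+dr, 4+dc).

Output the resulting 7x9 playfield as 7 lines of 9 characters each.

Answer: .........
..#......
..#...#..
#.#...#..
..#.##...
#...##.#.
..#.###..

Derivation:
Fill (4+0,4+0) = (4,4)
Fill (4+0,4+1) = (4,5)
Fill (4+1,4+0) = (5,4)
Fill (4+1,4+1) = (5,5)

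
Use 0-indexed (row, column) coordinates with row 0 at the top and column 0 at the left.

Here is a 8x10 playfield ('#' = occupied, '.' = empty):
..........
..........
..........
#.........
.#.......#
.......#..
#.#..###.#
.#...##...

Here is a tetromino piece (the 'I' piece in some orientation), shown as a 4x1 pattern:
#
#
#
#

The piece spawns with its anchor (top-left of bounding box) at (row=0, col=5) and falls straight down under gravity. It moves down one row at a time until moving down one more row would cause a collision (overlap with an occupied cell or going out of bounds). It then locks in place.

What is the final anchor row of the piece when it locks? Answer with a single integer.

Spawn at (row=0, col=5). Try each row:
  row 0: fits
  row 1: fits
  row 2: fits
  row 3: blocked -> lock at row 2

Answer: 2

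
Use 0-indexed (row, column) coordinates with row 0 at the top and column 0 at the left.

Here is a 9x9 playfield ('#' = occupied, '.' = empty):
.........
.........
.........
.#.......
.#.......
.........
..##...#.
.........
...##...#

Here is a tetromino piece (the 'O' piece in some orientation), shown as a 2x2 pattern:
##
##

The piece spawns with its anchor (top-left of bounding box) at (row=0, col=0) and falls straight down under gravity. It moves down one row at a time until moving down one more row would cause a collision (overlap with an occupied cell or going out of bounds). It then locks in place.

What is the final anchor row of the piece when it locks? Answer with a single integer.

Spawn at (row=0, col=0). Try each row:
  row 0: fits
  row 1: fits
  row 2: blocked -> lock at row 1

Answer: 1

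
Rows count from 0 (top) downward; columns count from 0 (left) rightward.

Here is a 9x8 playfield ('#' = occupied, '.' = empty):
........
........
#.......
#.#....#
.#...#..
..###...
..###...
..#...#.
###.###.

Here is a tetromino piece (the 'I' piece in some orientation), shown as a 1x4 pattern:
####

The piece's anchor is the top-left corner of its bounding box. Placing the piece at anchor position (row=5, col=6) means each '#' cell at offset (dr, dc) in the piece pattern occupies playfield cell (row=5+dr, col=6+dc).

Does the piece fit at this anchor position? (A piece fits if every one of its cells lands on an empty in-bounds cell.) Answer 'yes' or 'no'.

Check each piece cell at anchor (5, 6):
  offset (0,0) -> (5,6): empty -> OK
  offset (0,1) -> (5,7): empty -> OK
  offset (0,2) -> (5,8): out of bounds -> FAIL
  offset (0,3) -> (5,9): out of bounds -> FAIL
All cells valid: no

Answer: no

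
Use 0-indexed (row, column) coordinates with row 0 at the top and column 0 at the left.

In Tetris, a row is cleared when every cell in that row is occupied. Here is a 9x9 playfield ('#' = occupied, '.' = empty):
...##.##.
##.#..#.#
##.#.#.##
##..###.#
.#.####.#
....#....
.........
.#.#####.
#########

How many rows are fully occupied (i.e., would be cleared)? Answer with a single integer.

Answer: 1

Derivation:
Check each row:
  row 0: 5 empty cells -> not full
  row 1: 4 empty cells -> not full
  row 2: 3 empty cells -> not full
  row 3: 3 empty cells -> not full
  row 4: 3 empty cells -> not full
  row 5: 8 empty cells -> not full
  row 6: 9 empty cells -> not full
  row 7: 3 empty cells -> not full
  row 8: 0 empty cells -> FULL (clear)
Total rows cleared: 1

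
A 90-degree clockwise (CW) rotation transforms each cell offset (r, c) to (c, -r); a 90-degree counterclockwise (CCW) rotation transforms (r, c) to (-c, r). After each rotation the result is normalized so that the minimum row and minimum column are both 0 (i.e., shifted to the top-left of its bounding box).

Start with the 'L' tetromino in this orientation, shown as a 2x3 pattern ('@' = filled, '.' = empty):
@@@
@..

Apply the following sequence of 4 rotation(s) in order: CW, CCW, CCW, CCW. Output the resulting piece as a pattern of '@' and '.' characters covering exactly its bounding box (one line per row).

Start:
@@@
@..
After rotation 1 (CW):
@@
.@
.@
After rotation 2 (CCW):
@@@
@..
After rotation 3 (CCW):
@.
@.
@@
After rotation 4 (CCW):
..@
@@@

Answer: ..@
@@@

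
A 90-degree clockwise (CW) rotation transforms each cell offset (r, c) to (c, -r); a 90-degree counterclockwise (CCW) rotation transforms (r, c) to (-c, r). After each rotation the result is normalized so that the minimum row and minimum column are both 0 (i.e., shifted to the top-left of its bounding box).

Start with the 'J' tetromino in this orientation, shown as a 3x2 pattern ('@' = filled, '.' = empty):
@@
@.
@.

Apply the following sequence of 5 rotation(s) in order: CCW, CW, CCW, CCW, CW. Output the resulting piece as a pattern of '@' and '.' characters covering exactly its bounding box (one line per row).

Start:
@@
@.
@.
After rotation 1 (CCW):
@..
@@@
After rotation 2 (CW):
@@
@.
@.
After rotation 3 (CCW):
@..
@@@
After rotation 4 (CCW):
.@
.@
@@
After rotation 5 (CW):
@..
@@@

Answer: @..
@@@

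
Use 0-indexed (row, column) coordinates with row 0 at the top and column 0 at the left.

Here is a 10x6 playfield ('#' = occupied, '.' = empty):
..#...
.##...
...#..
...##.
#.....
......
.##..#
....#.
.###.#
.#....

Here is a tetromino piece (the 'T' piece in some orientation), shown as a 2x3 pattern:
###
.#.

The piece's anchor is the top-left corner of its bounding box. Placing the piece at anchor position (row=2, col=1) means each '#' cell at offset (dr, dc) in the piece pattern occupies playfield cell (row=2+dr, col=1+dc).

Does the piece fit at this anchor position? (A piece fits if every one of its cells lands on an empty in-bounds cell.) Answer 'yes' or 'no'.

Answer: no

Derivation:
Check each piece cell at anchor (2, 1):
  offset (0,0) -> (2,1): empty -> OK
  offset (0,1) -> (2,2): empty -> OK
  offset (0,2) -> (2,3): occupied ('#') -> FAIL
  offset (1,1) -> (3,2): empty -> OK
All cells valid: no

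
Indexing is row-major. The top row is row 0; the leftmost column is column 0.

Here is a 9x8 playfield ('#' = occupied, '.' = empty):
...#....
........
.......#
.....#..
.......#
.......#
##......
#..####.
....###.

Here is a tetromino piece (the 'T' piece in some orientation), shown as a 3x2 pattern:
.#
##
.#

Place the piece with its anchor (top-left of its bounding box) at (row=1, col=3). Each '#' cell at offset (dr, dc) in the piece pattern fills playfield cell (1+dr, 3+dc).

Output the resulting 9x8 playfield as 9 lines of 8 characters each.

Answer: ...#....
....#...
...##..#
....##..
.......#
.......#
##......
#..####.
....###.

Derivation:
Fill (1+0,3+1) = (1,4)
Fill (1+1,3+0) = (2,3)
Fill (1+1,3+1) = (2,4)
Fill (1+2,3+1) = (3,4)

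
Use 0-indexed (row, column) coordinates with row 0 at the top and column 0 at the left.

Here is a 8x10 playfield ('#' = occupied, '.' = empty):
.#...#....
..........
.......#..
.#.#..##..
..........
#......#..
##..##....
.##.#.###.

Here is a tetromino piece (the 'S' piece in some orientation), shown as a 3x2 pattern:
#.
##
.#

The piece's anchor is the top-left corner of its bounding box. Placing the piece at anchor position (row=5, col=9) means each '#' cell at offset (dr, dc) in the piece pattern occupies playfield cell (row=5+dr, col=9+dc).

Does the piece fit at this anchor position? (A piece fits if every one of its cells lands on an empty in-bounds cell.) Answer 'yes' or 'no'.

Check each piece cell at anchor (5, 9):
  offset (0,0) -> (5,9): empty -> OK
  offset (1,0) -> (6,9): empty -> OK
  offset (1,1) -> (6,10): out of bounds -> FAIL
  offset (2,1) -> (7,10): out of bounds -> FAIL
All cells valid: no

Answer: no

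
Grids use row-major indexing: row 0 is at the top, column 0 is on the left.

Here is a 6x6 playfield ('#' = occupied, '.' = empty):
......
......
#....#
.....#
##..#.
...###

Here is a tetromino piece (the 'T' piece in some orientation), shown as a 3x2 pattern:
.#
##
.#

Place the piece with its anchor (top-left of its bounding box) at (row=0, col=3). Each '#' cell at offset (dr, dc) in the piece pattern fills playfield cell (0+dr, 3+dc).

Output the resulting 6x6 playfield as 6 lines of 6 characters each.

Answer: ....#.
...##.
#...##
.....#
##..#.
...###

Derivation:
Fill (0+0,3+1) = (0,4)
Fill (0+1,3+0) = (1,3)
Fill (0+1,3+1) = (1,4)
Fill (0+2,3+1) = (2,4)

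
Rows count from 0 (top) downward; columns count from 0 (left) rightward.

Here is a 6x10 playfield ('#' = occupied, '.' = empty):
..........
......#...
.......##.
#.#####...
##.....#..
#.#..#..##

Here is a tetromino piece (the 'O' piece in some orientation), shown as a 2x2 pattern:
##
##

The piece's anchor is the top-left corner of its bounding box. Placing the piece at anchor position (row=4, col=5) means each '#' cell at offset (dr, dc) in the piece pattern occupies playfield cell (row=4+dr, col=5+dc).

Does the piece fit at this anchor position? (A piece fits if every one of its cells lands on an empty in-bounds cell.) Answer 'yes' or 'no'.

Check each piece cell at anchor (4, 5):
  offset (0,0) -> (4,5): empty -> OK
  offset (0,1) -> (4,6): empty -> OK
  offset (1,0) -> (5,5): occupied ('#') -> FAIL
  offset (1,1) -> (5,6): empty -> OK
All cells valid: no

Answer: no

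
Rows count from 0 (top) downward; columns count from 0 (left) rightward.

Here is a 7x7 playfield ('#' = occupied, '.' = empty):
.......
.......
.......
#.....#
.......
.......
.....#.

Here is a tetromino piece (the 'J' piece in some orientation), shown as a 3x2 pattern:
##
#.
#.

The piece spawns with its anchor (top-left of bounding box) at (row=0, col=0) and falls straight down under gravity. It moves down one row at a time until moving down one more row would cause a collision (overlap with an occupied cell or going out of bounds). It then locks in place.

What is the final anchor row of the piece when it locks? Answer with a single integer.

Spawn at (row=0, col=0). Try each row:
  row 0: fits
  row 1: blocked -> lock at row 0

Answer: 0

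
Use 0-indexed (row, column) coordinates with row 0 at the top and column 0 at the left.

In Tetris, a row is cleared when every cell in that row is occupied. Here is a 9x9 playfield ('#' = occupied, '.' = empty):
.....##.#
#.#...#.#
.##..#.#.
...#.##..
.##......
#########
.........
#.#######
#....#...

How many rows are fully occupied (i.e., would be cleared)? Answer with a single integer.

Answer: 1

Derivation:
Check each row:
  row 0: 6 empty cells -> not full
  row 1: 5 empty cells -> not full
  row 2: 5 empty cells -> not full
  row 3: 6 empty cells -> not full
  row 4: 7 empty cells -> not full
  row 5: 0 empty cells -> FULL (clear)
  row 6: 9 empty cells -> not full
  row 7: 1 empty cell -> not full
  row 8: 7 empty cells -> not full
Total rows cleared: 1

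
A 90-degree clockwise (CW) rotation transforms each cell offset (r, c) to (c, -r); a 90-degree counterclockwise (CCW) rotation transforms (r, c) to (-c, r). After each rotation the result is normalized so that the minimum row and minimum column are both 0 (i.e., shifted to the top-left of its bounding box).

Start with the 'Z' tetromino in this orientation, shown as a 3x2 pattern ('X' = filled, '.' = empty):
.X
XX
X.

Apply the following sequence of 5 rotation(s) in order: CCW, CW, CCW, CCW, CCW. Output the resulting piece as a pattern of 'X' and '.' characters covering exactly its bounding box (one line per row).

Answer: XX.
.XX

Derivation:
Start:
.X
XX
X.
After rotation 1 (CCW):
XX.
.XX
After rotation 2 (CW):
.X
XX
X.
After rotation 3 (CCW):
XX.
.XX
After rotation 4 (CCW):
.X
XX
X.
After rotation 5 (CCW):
XX.
.XX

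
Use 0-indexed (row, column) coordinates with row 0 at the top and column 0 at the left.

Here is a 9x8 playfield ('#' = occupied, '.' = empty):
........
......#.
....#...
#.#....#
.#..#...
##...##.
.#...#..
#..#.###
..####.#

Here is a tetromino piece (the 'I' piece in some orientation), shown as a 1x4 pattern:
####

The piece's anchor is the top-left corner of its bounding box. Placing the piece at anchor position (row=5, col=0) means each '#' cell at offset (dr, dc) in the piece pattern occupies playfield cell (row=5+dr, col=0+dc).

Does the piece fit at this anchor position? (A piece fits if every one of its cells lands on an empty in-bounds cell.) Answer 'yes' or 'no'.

Answer: no

Derivation:
Check each piece cell at anchor (5, 0):
  offset (0,0) -> (5,0): occupied ('#') -> FAIL
  offset (0,1) -> (5,1): occupied ('#') -> FAIL
  offset (0,2) -> (5,2): empty -> OK
  offset (0,3) -> (5,3): empty -> OK
All cells valid: no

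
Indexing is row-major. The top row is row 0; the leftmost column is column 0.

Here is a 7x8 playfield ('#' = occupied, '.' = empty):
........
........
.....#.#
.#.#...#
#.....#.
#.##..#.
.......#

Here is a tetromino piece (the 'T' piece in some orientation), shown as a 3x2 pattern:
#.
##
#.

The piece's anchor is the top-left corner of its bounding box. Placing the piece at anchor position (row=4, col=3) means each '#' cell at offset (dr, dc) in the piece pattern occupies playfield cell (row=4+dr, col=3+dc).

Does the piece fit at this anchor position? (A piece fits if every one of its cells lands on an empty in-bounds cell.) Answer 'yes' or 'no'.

Answer: no

Derivation:
Check each piece cell at anchor (4, 3):
  offset (0,0) -> (4,3): empty -> OK
  offset (1,0) -> (5,3): occupied ('#') -> FAIL
  offset (1,1) -> (5,4): empty -> OK
  offset (2,0) -> (6,3): empty -> OK
All cells valid: no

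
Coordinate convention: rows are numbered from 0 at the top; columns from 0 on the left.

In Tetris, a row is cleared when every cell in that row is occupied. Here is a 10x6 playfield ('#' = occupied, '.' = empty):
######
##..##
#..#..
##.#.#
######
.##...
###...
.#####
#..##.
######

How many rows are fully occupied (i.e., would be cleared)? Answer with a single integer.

Check each row:
  row 0: 0 empty cells -> FULL (clear)
  row 1: 2 empty cells -> not full
  row 2: 4 empty cells -> not full
  row 3: 2 empty cells -> not full
  row 4: 0 empty cells -> FULL (clear)
  row 5: 4 empty cells -> not full
  row 6: 3 empty cells -> not full
  row 7: 1 empty cell -> not full
  row 8: 3 empty cells -> not full
  row 9: 0 empty cells -> FULL (clear)
Total rows cleared: 3

Answer: 3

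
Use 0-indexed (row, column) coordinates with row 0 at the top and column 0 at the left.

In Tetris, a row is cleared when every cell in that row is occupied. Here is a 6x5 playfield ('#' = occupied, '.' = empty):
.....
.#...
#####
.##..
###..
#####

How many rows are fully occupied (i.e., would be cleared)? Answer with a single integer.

Answer: 2

Derivation:
Check each row:
  row 0: 5 empty cells -> not full
  row 1: 4 empty cells -> not full
  row 2: 0 empty cells -> FULL (clear)
  row 3: 3 empty cells -> not full
  row 4: 2 empty cells -> not full
  row 5: 0 empty cells -> FULL (clear)
Total rows cleared: 2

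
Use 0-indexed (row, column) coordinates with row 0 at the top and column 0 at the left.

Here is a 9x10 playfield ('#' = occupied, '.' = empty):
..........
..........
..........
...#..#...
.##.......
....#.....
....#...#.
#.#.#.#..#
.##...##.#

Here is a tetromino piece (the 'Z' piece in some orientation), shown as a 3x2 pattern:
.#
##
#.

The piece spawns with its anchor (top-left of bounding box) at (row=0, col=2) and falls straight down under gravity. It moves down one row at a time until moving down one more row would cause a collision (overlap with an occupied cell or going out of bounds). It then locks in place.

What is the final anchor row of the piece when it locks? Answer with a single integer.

Answer: 1

Derivation:
Spawn at (row=0, col=2). Try each row:
  row 0: fits
  row 1: fits
  row 2: blocked -> lock at row 1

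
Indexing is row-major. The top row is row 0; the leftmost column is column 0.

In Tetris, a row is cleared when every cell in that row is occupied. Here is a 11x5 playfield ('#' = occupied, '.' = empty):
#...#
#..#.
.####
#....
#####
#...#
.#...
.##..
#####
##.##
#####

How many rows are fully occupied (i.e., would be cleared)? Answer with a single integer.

Answer: 3

Derivation:
Check each row:
  row 0: 3 empty cells -> not full
  row 1: 3 empty cells -> not full
  row 2: 1 empty cell -> not full
  row 3: 4 empty cells -> not full
  row 4: 0 empty cells -> FULL (clear)
  row 5: 3 empty cells -> not full
  row 6: 4 empty cells -> not full
  row 7: 3 empty cells -> not full
  row 8: 0 empty cells -> FULL (clear)
  row 9: 1 empty cell -> not full
  row 10: 0 empty cells -> FULL (clear)
Total rows cleared: 3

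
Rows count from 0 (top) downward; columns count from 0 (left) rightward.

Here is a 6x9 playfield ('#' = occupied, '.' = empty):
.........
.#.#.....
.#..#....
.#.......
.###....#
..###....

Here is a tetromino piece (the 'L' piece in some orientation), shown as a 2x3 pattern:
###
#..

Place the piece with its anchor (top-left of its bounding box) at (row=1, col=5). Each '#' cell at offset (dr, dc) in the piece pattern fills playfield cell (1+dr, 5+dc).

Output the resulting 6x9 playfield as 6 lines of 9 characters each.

Answer: .........
.#.#.###.
.#..##...
.#.......
.###....#
..###....

Derivation:
Fill (1+0,5+0) = (1,5)
Fill (1+0,5+1) = (1,6)
Fill (1+0,5+2) = (1,7)
Fill (1+1,5+0) = (2,5)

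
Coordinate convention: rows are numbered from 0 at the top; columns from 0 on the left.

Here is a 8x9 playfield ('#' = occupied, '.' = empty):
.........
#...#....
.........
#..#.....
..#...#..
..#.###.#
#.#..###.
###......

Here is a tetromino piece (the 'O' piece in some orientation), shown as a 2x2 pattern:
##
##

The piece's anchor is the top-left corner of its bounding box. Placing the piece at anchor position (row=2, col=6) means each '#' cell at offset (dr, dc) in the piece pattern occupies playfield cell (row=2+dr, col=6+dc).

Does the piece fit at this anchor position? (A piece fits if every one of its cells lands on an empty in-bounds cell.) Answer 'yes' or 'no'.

Answer: yes

Derivation:
Check each piece cell at anchor (2, 6):
  offset (0,0) -> (2,6): empty -> OK
  offset (0,1) -> (2,7): empty -> OK
  offset (1,0) -> (3,6): empty -> OK
  offset (1,1) -> (3,7): empty -> OK
All cells valid: yes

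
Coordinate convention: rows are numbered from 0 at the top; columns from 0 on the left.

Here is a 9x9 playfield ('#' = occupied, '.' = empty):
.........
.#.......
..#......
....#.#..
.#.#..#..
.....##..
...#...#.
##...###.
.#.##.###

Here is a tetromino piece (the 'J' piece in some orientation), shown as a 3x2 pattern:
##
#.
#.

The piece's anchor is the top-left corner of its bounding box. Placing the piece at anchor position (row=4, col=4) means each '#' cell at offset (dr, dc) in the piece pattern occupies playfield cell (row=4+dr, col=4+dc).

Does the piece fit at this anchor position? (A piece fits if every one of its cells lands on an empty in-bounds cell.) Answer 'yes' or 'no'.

Check each piece cell at anchor (4, 4):
  offset (0,0) -> (4,4): empty -> OK
  offset (0,1) -> (4,5): empty -> OK
  offset (1,0) -> (5,4): empty -> OK
  offset (2,0) -> (6,4): empty -> OK
All cells valid: yes

Answer: yes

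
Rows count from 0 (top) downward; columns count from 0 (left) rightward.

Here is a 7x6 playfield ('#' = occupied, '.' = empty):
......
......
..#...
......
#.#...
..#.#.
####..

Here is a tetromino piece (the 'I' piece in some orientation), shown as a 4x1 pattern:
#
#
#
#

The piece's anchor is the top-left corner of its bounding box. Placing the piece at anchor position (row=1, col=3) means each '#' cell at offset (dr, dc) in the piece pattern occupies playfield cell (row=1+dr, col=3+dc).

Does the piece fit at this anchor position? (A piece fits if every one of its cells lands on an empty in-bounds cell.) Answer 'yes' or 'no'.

Answer: yes

Derivation:
Check each piece cell at anchor (1, 3):
  offset (0,0) -> (1,3): empty -> OK
  offset (1,0) -> (2,3): empty -> OK
  offset (2,0) -> (3,3): empty -> OK
  offset (3,0) -> (4,3): empty -> OK
All cells valid: yes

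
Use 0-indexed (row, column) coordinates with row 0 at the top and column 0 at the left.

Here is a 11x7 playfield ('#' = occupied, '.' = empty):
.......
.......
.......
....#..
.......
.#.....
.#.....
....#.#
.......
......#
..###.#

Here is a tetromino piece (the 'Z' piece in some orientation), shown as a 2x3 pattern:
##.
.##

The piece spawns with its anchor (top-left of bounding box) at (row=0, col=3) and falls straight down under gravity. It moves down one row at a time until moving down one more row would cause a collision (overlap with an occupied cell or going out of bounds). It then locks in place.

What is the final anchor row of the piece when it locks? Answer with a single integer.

Spawn at (row=0, col=3). Try each row:
  row 0: fits
  row 1: fits
  row 2: blocked -> lock at row 1

Answer: 1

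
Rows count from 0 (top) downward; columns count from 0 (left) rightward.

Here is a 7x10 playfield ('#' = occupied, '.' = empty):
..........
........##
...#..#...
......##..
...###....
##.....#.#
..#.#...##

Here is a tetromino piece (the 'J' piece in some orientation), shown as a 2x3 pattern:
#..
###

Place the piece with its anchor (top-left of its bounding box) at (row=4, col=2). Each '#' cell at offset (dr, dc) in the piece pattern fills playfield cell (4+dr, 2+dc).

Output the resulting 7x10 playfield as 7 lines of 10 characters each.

Answer: ..........
........##
...#..#...
......##..
..####....
#####..#.#
..#.#...##

Derivation:
Fill (4+0,2+0) = (4,2)
Fill (4+1,2+0) = (5,2)
Fill (4+1,2+1) = (5,3)
Fill (4+1,2+2) = (5,4)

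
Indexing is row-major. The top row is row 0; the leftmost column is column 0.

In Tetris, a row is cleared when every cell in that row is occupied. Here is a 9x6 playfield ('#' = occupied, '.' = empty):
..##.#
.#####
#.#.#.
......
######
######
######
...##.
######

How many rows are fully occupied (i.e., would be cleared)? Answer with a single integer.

Check each row:
  row 0: 3 empty cells -> not full
  row 1: 1 empty cell -> not full
  row 2: 3 empty cells -> not full
  row 3: 6 empty cells -> not full
  row 4: 0 empty cells -> FULL (clear)
  row 5: 0 empty cells -> FULL (clear)
  row 6: 0 empty cells -> FULL (clear)
  row 7: 4 empty cells -> not full
  row 8: 0 empty cells -> FULL (clear)
Total rows cleared: 4

Answer: 4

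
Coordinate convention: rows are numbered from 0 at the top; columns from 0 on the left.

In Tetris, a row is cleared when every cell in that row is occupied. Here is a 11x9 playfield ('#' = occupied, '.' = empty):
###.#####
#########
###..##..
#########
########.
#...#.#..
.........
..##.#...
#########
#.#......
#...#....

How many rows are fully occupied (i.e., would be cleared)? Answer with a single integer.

Check each row:
  row 0: 1 empty cell -> not full
  row 1: 0 empty cells -> FULL (clear)
  row 2: 4 empty cells -> not full
  row 3: 0 empty cells -> FULL (clear)
  row 4: 1 empty cell -> not full
  row 5: 6 empty cells -> not full
  row 6: 9 empty cells -> not full
  row 7: 6 empty cells -> not full
  row 8: 0 empty cells -> FULL (clear)
  row 9: 7 empty cells -> not full
  row 10: 7 empty cells -> not full
Total rows cleared: 3

Answer: 3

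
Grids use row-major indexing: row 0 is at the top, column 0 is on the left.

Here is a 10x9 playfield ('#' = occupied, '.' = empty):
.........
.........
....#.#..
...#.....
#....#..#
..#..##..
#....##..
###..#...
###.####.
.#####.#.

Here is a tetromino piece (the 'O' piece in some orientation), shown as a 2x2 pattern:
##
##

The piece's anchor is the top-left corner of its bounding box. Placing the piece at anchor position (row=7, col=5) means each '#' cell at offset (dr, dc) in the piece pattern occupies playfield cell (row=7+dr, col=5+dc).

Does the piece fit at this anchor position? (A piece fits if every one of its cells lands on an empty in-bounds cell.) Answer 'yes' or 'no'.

Check each piece cell at anchor (7, 5):
  offset (0,0) -> (7,5): occupied ('#') -> FAIL
  offset (0,1) -> (7,6): empty -> OK
  offset (1,0) -> (8,5): occupied ('#') -> FAIL
  offset (1,1) -> (8,6): occupied ('#') -> FAIL
All cells valid: no

Answer: no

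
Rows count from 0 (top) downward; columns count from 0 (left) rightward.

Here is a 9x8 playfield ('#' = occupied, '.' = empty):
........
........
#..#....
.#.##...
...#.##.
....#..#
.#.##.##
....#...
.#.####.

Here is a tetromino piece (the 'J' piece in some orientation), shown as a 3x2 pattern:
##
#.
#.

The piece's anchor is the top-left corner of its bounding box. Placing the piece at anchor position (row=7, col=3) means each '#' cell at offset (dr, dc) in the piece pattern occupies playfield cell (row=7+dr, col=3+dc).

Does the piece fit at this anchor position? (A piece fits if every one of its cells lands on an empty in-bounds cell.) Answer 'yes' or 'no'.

Check each piece cell at anchor (7, 3):
  offset (0,0) -> (7,3): empty -> OK
  offset (0,1) -> (7,4): occupied ('#') -> FAIL
  offset (1,0) -> (8,3): occupied ('#') -> FAIL
  offset (2,0) -> (9,3): out of bounds -> FAIL
All cells valid: no

Answer: no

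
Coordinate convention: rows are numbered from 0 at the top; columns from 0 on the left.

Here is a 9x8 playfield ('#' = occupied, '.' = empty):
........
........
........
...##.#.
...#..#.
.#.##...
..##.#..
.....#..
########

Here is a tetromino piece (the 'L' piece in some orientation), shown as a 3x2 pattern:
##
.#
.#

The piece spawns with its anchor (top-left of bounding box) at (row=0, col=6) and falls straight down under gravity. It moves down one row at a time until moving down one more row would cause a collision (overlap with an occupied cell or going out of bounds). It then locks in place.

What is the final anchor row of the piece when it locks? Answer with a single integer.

Spawn at (row=0, col=6). Try each row:
  row 0: fits
  row 1: fits
  row 2: fits
  row 3: blocked -> lock at row 2

Answer: 2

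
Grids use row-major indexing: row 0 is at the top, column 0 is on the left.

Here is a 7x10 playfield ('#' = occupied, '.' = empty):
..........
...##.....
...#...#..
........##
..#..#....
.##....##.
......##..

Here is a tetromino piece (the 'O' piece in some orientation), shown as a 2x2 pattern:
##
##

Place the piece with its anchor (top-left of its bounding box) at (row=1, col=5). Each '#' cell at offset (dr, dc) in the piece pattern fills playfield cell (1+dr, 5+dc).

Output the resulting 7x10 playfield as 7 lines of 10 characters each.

Fill (1+0,5+0) = (1,5)
Fill (1+0,5+1) = (1,6)
Fill (1+1,5+0) = (2,5)
Fill (1+1,5+1) = (2,6)

Answer: ..........
...####...
...#.###..
........##
..#..#....
.##....##.
......##..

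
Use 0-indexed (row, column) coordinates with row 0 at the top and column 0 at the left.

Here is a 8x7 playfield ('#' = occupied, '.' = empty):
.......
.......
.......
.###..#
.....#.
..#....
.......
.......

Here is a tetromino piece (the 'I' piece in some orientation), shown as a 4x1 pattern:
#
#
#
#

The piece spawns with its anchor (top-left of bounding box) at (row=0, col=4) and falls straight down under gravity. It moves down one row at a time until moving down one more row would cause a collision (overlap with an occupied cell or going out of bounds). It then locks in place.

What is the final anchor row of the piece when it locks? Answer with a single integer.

Spawn at (row=0, col=4). Try each row:
  row 0: fits
  row 1: fits
  row 2: fits
  row 3: fits
  row 4: fits
  row 5: blocked -> lock at row 4

Answer: 4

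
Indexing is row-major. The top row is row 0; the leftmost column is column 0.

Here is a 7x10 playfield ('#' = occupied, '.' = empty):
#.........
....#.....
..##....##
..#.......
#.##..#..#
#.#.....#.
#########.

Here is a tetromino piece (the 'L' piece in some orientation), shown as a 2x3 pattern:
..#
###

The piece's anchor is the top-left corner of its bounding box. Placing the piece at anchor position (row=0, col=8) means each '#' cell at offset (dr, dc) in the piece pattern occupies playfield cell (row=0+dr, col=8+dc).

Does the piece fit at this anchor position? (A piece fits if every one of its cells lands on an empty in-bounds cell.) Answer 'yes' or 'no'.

Check each piece cell at anchor (0, 8):
  offset (0,2) -> (0,10): out of bounds -> FAIL
  offset (1,0) -> (1,8): empty -> OK
  offset (1,1) -> (1,9): empty -> OK
  offset (1,2) -> (1,10): out of bounds -> FAIL
All cells valid: no

Answer: no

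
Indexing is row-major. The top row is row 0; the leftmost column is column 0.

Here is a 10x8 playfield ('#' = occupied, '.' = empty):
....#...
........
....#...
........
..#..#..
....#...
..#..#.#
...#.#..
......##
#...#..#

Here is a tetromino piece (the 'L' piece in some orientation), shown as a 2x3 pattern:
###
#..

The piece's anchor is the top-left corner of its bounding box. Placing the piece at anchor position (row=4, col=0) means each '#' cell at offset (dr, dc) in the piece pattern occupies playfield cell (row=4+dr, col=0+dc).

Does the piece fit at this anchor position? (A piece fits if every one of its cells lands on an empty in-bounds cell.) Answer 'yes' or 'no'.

Answer: no

Derivation:
Check each piece cell at anchor (4, 0):
  offset (0,0) -> (4,0): empty -> OK
  offset (0,1) -> (4,1): empty -> OK
  offset (0,2) -> (4,2): occupied ('#') -> FAIL
  offset (1,0) -> (5,0): empty -> OK
All cells valid: no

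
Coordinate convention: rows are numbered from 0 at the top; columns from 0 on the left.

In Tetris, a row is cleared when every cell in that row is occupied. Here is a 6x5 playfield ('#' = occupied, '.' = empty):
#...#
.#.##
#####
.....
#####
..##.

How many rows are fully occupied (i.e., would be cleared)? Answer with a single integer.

Answer: 2

Derivation:
Check each row:
  row 0: 3 empty cells -> not full
  row 1: 2 empty cells -> not full
  row 2: 0 empty cells -> FULL (clear)
  row 3: 5 empty cells -> not full
  row 4: 0 empty cells -> FULL (clear)
  row 5: 3 empty cells -> not full
Total rows cleared: 2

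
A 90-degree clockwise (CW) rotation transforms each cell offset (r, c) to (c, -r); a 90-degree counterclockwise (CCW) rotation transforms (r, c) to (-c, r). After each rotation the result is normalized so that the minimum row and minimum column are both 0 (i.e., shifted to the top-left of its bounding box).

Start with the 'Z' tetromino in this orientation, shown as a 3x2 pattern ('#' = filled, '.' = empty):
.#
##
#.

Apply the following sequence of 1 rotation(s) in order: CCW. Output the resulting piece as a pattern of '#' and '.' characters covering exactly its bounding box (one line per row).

Start:
.#
##
#.
After rotation 1 (CCW):
##.
.##

Answer: ##.
.##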